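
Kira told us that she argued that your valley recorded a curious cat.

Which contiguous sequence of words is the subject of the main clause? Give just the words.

Kira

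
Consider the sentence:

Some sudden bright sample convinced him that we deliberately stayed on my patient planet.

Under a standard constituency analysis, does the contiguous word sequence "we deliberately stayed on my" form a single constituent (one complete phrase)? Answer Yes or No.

"we" belongs to the noun phrase "we" while "my" belongs to the verb phrase "deliberately stayed on my patient planet"; a span that runs across that boundary is not a single phrase.

No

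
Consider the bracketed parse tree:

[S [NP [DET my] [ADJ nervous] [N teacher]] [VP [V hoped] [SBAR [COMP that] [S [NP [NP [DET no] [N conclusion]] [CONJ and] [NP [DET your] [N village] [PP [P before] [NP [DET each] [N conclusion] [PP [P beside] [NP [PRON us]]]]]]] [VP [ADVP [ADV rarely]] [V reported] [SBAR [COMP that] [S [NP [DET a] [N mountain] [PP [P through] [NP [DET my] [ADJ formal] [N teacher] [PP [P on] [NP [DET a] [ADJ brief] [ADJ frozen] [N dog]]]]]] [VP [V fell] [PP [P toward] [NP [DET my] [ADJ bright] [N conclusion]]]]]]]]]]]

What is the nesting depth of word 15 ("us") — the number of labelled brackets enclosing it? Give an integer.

11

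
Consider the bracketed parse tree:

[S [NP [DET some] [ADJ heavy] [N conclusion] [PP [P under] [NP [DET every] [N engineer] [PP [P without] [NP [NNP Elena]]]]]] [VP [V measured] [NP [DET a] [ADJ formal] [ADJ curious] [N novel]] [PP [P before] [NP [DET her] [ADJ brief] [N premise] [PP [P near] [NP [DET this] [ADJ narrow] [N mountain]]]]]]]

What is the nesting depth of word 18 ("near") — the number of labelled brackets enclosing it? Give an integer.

Counting open brackets not yet closed at "near": [S [VP [PP [NP [PP [P = 6.

6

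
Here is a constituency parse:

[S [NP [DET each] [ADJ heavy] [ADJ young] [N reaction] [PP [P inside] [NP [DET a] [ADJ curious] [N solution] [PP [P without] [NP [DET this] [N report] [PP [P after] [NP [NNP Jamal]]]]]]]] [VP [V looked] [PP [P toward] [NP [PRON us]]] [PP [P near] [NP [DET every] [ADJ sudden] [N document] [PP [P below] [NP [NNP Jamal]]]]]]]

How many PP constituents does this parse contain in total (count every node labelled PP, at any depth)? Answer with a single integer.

6

Listing each PP by its span: [PP inside a curious solution without this report after Jamal]; [PP without this report after Jamal]; [PP after Jamal]; [PP toward us]; [PP near every sudden document below Jamal]; [PP below Jamal] — that makes 6.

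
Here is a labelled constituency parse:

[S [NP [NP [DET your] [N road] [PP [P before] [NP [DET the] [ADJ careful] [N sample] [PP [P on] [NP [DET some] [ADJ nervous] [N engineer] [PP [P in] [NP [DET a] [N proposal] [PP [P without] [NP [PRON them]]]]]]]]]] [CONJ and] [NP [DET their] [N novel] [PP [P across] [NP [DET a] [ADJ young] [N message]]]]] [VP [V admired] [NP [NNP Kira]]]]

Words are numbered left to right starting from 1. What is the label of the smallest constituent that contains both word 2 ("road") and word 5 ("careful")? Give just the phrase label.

NP

The smallest bracket enclosing both words is [NP your road before the careful sample on some nervous engineer in a proposal without them], so the label is NP.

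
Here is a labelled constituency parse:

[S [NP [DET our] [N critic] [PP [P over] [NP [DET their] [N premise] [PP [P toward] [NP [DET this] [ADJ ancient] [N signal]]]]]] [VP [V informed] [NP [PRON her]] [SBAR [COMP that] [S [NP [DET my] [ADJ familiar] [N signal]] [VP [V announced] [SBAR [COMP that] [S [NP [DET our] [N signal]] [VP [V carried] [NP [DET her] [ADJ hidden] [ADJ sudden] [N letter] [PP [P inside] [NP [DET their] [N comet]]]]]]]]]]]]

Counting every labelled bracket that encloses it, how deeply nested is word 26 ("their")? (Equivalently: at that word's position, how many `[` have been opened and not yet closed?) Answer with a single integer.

12

The word sits inside DET, which is inside NP, inside PP, inside NP, inside VP, inside S, inside SBAR, inside VP, inside S, inside SBAR, inside VP, inside S — 12 brackets in all.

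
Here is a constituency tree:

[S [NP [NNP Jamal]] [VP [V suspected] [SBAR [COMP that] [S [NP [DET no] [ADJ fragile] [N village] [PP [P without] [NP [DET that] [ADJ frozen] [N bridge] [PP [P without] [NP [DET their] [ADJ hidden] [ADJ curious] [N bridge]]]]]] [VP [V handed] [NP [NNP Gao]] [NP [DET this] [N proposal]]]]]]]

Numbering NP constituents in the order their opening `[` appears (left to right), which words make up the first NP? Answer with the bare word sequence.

In left-to-right order the NP constituents are "Jamal"; "no fragile village without that frozen bridge without their hidden curious bridge"; "that frozen bridge without their hidden curious bridge"; "their hidden curious bridge"; "Gao"; "this proposal". Number 1 is "Jamal".

Jamal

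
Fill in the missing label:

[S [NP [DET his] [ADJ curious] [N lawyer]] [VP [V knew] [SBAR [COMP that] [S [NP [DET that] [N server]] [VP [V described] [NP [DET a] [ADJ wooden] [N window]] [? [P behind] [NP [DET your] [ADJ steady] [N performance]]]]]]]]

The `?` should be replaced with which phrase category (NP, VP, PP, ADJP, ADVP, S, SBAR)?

Looking at what the `?` directly dominates — P 'behind', NP — this is a prepositional phrase (PP).

PP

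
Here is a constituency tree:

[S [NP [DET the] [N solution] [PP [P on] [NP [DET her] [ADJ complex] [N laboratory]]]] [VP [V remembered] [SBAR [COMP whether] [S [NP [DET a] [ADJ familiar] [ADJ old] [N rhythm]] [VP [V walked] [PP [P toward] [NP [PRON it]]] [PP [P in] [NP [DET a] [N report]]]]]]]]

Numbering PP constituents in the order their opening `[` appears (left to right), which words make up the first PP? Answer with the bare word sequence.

on her complex laboratory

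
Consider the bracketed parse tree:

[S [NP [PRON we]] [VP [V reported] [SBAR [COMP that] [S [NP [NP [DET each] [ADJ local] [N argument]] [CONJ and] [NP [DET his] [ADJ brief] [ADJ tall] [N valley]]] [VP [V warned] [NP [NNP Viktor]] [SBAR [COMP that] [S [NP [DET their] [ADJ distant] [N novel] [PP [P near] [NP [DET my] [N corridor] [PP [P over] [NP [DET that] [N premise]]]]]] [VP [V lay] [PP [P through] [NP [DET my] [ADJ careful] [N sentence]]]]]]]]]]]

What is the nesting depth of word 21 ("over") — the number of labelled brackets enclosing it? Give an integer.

12

The word sits inside P, which is inside PP, inside NP, inside PP, inside NP, inside S, inside SBAR, inside VP, inside S, inside SBAR, inside VP, inside S — 12 brackets in all.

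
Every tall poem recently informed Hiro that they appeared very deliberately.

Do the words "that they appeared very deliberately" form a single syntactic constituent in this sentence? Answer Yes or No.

Yes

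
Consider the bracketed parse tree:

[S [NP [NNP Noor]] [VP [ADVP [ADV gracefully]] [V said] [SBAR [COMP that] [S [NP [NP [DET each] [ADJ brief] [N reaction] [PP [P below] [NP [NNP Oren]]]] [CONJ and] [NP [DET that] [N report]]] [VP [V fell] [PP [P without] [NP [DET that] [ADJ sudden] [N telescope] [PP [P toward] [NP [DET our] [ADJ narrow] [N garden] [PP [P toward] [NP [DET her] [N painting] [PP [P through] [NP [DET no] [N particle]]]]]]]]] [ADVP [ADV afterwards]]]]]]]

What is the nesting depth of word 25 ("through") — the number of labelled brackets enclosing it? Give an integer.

Path from the root down to the word: S → VP → SBAR → S → VP → PP → NP → PP → NP → PP → NP → PP → P. That is 13 enclosing brackets.

13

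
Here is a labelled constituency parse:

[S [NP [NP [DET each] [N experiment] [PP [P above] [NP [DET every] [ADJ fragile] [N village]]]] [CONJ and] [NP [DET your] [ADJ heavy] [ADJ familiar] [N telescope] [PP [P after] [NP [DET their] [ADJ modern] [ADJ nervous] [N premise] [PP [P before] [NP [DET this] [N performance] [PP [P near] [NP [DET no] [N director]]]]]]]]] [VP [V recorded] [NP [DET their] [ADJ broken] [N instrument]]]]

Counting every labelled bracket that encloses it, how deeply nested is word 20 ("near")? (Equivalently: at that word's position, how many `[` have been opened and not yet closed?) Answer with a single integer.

9

Counting open brackets not yet closed at "near": [S [NP [NP [PP [NP [PP [NP [PP [P = 9.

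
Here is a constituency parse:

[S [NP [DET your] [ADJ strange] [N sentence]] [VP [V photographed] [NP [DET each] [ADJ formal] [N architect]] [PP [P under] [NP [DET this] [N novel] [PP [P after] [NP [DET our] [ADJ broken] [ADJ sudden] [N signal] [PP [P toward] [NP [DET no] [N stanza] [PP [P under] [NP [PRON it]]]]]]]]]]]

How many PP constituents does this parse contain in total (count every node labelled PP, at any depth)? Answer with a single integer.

4

Listing each PP by its span: [PP under this novel after our broken sudden signal toward no stanza under it]; [PP after our broken sudden signal toward no stanza under it]; [PP toward no stanza under it]; [PP under it] — that makes 4.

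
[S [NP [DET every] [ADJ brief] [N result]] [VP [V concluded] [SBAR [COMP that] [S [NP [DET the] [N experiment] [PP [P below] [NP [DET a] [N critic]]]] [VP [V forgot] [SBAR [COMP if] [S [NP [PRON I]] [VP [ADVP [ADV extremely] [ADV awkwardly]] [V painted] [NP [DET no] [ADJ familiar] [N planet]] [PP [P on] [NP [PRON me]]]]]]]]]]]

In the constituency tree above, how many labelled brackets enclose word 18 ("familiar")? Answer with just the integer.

The word sits inside ADJ, which is inside NP, inside VP, inside S, inside SBAR, inside VP, inside S, inside SBAR, inside VP, inside S — 10 brackets in all.

10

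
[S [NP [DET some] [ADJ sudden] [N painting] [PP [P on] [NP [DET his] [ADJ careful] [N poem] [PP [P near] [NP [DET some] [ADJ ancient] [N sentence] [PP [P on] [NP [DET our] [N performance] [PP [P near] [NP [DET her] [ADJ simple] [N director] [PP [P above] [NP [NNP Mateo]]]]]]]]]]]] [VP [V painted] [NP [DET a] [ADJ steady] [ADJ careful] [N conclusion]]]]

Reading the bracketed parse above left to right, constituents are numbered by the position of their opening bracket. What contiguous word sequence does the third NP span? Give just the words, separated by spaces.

some ancient sentence on our performance near her simple director above Mateo

The NP opening brackets appear, in order, over: "some sudden painting on his careful poem near some ancient sentence on our performance near her simple director above Mateo"; "his careful poem near some ancient sentence on our performance near her simple director above Mateo"; "some ancient sentence on our performance near her simple director above Mateo"; "our performance near her simple director above Mateo"; "her simple director above Mateo"; "Mateo"; "a steady careful conclusion". The third one spans "some ancient sentence on our performance near her simple director above Mateo".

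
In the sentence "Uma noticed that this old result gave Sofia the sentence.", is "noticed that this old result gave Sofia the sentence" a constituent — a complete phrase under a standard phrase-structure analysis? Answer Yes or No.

Yes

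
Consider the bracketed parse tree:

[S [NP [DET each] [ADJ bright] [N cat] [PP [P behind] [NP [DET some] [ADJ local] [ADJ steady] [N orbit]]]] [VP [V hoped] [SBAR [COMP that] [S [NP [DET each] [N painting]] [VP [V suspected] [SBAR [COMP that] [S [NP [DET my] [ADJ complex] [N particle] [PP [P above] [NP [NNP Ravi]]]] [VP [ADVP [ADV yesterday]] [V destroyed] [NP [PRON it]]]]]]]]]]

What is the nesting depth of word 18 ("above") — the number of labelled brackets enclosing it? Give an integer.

10

Counting open brackets not yet closed at "above": [S [VP [SBAR [S [VP [SBAR [S [NP [PP [P = 10.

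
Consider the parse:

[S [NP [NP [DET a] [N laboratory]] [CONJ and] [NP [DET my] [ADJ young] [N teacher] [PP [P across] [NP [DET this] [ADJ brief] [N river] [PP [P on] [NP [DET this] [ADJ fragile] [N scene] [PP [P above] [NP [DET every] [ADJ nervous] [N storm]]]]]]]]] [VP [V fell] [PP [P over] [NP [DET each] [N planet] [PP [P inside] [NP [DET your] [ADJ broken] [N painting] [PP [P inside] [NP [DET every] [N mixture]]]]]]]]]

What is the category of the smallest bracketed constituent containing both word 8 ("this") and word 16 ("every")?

NP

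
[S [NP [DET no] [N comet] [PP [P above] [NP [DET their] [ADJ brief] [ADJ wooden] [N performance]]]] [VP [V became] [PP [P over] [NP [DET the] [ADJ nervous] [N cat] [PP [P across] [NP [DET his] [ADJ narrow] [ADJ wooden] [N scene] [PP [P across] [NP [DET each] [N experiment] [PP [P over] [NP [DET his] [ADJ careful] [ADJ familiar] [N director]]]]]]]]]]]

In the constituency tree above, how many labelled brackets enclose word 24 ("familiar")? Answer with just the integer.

Path from the root down to the word: S → VP → PP → NP → PP → NP → PP → NP → PP → NP → ADJ. That is 11 enclosing brackets.

11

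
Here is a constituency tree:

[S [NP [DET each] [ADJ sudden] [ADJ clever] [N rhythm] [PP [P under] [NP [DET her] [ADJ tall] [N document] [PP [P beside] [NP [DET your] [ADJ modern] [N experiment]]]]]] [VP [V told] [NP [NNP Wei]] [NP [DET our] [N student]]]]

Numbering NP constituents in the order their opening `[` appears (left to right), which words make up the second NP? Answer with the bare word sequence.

her tall document beside your modern experiment

Opening `[NP` markers occur at word positions 1, 6, 10, 14, 15; the second of these opens the constituent [NP her tall document beside your modern experiment].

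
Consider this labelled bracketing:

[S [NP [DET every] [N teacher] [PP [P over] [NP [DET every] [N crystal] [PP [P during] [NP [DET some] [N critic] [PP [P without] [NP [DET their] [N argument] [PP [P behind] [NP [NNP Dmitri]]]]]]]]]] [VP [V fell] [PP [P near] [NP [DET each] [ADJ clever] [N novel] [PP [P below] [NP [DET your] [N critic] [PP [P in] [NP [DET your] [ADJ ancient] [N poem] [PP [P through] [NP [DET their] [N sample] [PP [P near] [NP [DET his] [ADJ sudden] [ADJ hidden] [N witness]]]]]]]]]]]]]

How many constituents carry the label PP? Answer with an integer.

Scanning left to right, an opening `[PP` appears at word positions 3, 6, 9, 12, 15, 19, 22, 26, 29 — 9 in total.

9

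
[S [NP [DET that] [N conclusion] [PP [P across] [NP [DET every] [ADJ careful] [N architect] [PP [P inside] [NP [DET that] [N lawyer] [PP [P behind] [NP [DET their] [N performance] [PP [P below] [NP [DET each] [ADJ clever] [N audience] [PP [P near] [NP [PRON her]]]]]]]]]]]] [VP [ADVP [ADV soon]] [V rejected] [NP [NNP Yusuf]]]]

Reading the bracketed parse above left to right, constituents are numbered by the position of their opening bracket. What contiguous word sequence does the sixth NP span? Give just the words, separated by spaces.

her

In left-to-right order the NP constituents are "that conclusion across every careful architect inside that lawyer behind their performance below each clever audience near her"; "every careful architect inside that lawyer behind their performance below each clever audience near her"; "that lawyer behind their performance below each clever audience near her"; "their performance below each clever audience near her"; "each clever audience near her"; "her"; "Yusuf". Number 6 is "her".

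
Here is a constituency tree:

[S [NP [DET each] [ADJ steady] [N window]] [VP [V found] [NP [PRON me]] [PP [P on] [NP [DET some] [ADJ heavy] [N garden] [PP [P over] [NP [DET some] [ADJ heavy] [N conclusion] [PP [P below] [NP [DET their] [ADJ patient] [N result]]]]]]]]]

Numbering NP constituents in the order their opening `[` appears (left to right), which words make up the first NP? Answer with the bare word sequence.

each steady window

The NP opening brackets appear, in order, over: "each steady window"; "me"; "some heavy garden over some heavy conclusion below their patient result"; "some heavy conclusion below their patient result"; "their patient result". The first one spans "each steady window".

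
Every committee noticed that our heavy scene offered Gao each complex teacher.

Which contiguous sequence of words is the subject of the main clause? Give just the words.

"every committee" is the NP that combines with the VP headed by "noticed" to form the main clause — the subject.

every committee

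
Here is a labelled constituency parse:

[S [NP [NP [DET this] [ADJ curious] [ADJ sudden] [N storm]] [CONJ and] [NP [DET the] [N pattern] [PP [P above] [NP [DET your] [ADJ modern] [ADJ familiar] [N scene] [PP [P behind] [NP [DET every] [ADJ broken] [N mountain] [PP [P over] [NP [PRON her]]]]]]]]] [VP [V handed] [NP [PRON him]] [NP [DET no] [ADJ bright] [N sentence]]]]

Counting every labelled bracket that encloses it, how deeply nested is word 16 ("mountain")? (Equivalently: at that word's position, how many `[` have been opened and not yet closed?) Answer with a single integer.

Counting open brackets not yet closed at "mountain": [S [NP [NP [PP [NP [PP [NP [N = 8.

8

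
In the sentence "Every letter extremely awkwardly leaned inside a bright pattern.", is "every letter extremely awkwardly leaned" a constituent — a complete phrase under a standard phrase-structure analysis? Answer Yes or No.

"every" belongs to the noun phrase "every letter" while "leaned" belongs to the verb phrase "extremely awkwardly leaned inside a bright pattern"; a span that runs across that boundary is not a single phrase.

No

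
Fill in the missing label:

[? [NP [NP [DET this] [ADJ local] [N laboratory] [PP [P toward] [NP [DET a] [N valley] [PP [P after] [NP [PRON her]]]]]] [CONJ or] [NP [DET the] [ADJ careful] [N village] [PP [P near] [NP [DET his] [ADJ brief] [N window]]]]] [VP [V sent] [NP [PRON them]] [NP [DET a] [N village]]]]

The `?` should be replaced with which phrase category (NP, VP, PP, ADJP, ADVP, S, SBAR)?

A constituent whose immediate children are NP, VP is a clause: S.

S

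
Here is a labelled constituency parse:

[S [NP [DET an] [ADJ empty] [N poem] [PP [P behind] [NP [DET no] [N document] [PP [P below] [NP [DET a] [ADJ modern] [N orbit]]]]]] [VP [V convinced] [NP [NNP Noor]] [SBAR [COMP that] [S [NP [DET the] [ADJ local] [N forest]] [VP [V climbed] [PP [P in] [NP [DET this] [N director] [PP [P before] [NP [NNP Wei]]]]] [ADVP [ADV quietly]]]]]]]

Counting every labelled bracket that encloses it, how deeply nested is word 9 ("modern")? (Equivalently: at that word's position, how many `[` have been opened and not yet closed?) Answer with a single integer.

7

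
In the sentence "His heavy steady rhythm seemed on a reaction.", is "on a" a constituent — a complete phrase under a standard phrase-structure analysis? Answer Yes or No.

"on" belongs to the preposition "on" while "a" belongs to the noun phrase "a reaction"; a span that runs across that boundary is not a single phrase.

No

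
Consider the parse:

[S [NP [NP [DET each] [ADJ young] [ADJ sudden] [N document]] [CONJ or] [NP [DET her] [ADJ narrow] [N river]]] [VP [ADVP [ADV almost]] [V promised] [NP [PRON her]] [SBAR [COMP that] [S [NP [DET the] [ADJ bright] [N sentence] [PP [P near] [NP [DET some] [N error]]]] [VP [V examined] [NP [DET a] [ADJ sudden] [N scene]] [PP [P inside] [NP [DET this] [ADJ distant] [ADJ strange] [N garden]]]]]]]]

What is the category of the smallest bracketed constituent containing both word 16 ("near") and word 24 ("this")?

Word 16 lies under S → VP → SBAR → S → NP → PP → P; word 24 lies under S → VP → SBAR → S → VP → PP → NP → DET. The lowest shared node is the S.

S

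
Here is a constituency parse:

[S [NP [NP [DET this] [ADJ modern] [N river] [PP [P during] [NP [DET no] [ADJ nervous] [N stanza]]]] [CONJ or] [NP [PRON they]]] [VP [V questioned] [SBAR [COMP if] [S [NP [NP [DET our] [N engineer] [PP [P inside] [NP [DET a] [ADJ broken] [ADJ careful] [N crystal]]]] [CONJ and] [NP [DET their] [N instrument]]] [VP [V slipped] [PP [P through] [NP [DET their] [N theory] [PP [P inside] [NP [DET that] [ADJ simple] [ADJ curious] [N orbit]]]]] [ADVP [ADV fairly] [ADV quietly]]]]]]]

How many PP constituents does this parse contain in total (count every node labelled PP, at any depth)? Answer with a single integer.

4

The PP constituents are: [PP during no nervous stanza]; [PP inside a broken careful crystal]; [PP through their theory inside that simple curious orbit]; [PP inside that simple curious orbit]. Total: 4.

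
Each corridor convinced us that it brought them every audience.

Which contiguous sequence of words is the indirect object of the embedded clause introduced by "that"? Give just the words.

them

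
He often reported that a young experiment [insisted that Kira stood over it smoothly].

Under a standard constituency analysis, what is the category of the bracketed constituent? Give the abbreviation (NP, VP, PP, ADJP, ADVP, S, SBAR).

VP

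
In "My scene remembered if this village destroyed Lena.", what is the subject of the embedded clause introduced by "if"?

this village

The subject of the embedded clause introduced by "if" is the NP immediately before the verb "destroyed": "this village".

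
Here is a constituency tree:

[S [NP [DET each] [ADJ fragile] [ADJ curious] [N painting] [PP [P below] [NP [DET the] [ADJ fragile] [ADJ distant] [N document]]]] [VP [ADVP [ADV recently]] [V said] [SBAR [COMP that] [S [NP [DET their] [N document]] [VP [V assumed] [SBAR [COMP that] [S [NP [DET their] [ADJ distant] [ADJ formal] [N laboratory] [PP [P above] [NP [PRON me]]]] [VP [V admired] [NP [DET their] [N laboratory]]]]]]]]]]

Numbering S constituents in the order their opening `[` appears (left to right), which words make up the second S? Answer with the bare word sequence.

The S opening brackets appear, in order, over: "each fragile curious painting below the fragile distant document recently said that their document assumed that their distant formal laboratory above me admired their laboratory"; "their document assumed that their distant formal laboratory above me admired their laboratory"; "their distant formal laboratory above me admired their laboratory". The second one spans "their document assumed that their distant formal laboratory above me admired their laboratory".

their document assumed that their distant formal laboratory above me admired their laboratory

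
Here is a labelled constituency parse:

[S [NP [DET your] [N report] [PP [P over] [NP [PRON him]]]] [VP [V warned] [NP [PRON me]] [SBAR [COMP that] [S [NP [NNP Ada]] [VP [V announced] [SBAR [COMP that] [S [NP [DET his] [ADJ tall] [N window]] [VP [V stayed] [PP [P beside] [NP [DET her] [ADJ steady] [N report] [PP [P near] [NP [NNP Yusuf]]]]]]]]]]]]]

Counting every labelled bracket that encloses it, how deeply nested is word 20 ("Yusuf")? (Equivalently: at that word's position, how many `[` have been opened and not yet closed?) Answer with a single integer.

13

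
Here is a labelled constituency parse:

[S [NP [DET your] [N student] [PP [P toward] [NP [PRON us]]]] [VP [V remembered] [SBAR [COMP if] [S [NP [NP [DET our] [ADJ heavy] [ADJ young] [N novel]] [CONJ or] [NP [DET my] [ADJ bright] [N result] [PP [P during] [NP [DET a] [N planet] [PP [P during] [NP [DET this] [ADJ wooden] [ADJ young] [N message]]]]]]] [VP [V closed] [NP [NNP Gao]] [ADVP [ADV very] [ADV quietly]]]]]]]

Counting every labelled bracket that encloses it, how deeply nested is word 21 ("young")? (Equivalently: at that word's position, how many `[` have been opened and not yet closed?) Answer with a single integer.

11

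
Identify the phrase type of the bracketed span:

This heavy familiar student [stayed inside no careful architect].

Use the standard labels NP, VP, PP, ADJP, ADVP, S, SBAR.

"stayed" is the head of the bracketed span, so the span is a verb phrase: VP.

VP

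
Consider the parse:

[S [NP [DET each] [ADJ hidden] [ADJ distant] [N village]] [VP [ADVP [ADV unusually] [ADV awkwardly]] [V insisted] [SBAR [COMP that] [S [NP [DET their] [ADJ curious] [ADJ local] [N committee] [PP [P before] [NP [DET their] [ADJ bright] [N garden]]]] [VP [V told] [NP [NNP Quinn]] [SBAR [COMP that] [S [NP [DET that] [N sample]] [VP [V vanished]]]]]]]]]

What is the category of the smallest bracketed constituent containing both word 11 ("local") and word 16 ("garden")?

Both words fall inside [NP their curious local committee before their bright garden] (words 9–16), and no smaller constituent contains them both. Label: NP.

NP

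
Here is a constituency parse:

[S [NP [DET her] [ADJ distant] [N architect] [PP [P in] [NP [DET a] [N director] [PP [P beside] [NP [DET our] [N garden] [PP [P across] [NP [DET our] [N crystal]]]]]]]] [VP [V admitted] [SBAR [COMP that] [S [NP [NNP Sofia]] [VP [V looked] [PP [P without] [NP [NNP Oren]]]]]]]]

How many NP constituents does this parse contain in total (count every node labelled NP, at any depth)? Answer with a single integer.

The NP constituents are: [NP her distant architect in a director beside our garden across our crystal]; [NP a director beside our garden across our crystal]; [NP our garden across our crystal]; [NP our crystal]; [NP Sofia]; [NP Oren]. Total: 6.

6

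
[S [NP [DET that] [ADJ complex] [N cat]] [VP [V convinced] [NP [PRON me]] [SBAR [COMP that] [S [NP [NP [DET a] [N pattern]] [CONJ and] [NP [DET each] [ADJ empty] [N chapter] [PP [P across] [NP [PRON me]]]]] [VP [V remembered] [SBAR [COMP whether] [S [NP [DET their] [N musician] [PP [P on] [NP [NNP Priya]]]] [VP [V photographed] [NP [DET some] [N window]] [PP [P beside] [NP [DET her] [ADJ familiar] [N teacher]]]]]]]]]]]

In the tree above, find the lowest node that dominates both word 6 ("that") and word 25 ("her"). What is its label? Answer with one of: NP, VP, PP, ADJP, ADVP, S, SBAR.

SBAR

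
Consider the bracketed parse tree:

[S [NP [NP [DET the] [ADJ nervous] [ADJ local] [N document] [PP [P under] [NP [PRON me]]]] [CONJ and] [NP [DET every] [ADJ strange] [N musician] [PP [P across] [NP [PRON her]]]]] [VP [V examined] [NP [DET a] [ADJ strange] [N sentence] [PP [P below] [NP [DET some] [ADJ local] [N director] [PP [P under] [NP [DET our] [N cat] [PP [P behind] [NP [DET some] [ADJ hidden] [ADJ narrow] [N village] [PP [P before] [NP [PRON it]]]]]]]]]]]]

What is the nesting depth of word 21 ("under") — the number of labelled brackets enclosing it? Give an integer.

7

The word sits inside P, which is inside PP, inside NP, inside PP, inside NP, inside VP, inside S — 7 brackets in all.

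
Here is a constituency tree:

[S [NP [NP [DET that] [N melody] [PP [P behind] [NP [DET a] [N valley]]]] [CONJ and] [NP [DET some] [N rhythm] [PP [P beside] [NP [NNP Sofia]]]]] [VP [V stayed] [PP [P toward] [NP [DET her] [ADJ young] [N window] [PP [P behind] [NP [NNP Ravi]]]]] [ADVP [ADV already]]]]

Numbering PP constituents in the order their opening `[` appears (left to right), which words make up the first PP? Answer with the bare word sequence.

behind a valley

The PP opening brackets appear, in order, over: "behind a valley"; "beside Sofia"; "toward her young window behind Ravi"; "behind Ravi". The first one spans "behind a valley".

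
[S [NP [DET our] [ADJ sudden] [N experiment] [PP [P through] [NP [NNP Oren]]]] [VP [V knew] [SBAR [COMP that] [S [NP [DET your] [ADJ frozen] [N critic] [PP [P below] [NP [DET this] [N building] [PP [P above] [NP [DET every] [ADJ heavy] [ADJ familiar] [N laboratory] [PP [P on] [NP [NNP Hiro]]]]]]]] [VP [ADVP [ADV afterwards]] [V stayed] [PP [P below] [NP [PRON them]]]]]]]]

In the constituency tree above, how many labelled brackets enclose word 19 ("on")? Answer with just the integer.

11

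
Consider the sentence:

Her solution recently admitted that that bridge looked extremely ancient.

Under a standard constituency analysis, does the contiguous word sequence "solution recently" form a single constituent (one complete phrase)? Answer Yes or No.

The smallest constituent containing the whole sequence is the clause [S her solution recently admitted that that bridge looked extremely ancient], but the sequence is only part of it — it straddles the boundary between noun phrase "her solution" and verb phrase "recently admitted that that bridge looked extremely ancient".

No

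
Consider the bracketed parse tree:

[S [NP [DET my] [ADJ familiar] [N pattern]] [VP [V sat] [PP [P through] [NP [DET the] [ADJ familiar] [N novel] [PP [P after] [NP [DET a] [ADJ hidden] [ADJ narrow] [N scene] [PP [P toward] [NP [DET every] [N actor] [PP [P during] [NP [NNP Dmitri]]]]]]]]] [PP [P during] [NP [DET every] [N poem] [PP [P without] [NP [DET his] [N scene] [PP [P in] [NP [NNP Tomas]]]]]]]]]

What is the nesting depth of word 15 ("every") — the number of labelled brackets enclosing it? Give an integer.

9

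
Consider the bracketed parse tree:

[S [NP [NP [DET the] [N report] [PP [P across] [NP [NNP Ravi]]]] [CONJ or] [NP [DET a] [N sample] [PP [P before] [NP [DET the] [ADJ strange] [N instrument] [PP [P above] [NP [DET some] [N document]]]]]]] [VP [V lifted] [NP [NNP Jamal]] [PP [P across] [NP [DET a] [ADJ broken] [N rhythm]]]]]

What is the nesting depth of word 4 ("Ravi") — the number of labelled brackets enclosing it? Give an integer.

6

Counting open brackets not yet closed at "Ravi": [S [NP [NP [PP [NP [NNP = 6.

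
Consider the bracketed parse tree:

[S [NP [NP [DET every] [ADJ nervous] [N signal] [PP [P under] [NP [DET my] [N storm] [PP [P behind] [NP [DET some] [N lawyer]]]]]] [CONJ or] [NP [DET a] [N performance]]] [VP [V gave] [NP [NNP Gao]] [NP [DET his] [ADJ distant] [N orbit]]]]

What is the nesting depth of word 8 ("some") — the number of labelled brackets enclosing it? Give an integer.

8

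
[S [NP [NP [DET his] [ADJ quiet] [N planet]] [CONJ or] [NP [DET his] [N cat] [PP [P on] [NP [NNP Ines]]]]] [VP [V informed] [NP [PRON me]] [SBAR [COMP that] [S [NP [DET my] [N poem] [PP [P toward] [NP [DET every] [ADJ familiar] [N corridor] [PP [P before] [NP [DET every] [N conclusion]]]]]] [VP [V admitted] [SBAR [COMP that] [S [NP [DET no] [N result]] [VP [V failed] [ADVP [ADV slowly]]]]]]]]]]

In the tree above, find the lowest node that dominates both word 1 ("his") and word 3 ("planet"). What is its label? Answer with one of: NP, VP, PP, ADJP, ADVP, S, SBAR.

NP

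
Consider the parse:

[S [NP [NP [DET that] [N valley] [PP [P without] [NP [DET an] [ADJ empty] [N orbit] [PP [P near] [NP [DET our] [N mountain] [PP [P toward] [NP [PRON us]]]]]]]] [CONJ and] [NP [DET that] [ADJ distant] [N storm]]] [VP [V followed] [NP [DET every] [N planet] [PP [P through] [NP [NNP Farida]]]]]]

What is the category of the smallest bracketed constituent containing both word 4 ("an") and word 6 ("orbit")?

The smallest bracket enclosing both words is [NP an empty orbit near our mountain toward us], so the label is NP.

NP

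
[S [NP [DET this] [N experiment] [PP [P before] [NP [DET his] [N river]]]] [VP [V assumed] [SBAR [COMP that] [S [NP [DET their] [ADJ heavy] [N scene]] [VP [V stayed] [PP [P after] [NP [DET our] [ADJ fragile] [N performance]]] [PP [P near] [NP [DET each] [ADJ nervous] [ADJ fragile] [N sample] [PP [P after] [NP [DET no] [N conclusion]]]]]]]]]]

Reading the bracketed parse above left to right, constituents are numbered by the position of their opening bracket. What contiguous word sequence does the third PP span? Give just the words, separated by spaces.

near each nervous fragile sample after no conclusion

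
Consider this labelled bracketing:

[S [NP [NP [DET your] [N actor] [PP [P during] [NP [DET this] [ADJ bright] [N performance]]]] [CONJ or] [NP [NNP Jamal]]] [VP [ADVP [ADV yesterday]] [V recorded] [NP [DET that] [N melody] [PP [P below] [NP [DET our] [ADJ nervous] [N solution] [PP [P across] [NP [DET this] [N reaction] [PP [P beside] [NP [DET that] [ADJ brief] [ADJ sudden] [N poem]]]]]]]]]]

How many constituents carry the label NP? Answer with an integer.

Listing each NP by its span: [NP your actor during this bright performance or Jamal]; [NP your actor during this bright performance]; [NP this bright performance]; [NP Jamal]; [NP that melody below our nervous solution across this reaction beside that brief sudden poem]; [NP our nervous solution across this reaction beside that brief sudden poem] … — that makes 8.

8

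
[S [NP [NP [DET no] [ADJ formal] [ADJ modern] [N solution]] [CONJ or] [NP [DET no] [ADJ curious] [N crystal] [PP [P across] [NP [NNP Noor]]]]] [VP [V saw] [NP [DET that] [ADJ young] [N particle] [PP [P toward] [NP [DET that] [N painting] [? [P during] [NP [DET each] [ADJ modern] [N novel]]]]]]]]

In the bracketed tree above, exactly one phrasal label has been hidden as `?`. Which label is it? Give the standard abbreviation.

The `?` node immediately contains: P 'during', NP. That is the internal structure of a prepositional phrase, so the label is PP.

PP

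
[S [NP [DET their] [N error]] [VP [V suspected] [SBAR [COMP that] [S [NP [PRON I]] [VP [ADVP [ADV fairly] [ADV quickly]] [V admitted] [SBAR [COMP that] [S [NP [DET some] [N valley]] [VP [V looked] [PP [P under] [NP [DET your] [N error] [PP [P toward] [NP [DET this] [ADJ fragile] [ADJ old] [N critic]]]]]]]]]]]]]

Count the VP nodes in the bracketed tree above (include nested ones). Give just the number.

Listing each VP by its span: [VP suspected that I fairly quickly admitted that some valley looked under your error toward this fragile old critic]; [VP fairly quickly admitted that some valley looked under your error toward this fragile old critic]; [VP looked under your error toward this fragile old critic] — that makes 3.

3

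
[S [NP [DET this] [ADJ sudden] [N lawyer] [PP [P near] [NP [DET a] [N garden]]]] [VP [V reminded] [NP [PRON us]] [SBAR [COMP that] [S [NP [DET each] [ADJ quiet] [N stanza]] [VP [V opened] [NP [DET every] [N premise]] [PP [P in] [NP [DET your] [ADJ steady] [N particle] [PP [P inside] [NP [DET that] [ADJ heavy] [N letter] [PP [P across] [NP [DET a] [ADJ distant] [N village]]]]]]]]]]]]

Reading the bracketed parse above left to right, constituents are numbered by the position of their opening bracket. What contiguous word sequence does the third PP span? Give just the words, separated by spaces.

inside that heavy letter across a distant village

The PP opening brackets appear, in order, over: "near a garden"; "in your steady particle inside that heavy letter across a distant village"; "inside that heavy letter across a distant village"; "across a distant village". The third one spans "inside that heavy letter across a distant village".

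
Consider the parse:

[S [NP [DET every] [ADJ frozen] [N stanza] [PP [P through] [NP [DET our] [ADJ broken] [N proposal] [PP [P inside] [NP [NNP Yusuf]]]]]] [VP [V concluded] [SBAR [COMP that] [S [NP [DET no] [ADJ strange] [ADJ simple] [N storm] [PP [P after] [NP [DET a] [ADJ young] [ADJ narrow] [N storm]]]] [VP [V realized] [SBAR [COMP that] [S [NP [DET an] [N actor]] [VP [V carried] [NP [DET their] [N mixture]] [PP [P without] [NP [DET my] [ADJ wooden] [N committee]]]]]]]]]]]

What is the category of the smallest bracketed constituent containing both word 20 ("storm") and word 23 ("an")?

S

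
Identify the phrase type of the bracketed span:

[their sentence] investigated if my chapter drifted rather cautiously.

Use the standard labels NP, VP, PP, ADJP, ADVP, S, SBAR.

NP

"sentence" is the head of the bracketed span, so the span is a noun phrase: NP.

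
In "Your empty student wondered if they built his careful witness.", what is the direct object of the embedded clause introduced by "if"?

his careful witness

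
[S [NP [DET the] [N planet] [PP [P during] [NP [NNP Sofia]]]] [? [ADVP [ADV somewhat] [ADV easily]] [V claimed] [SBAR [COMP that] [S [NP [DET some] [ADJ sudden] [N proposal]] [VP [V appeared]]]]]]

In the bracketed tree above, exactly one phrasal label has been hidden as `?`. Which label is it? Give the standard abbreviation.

Looking at what the `?` directly dominates — ADVP, V 'claimed', SBAR — this is a verb phrase (VP).

VP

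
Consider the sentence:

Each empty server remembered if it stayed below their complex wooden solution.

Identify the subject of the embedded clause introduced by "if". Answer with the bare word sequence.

it

In the embedded clause introduced by "if" the verb is "stayed"; the NP preceding it, "it", is the subject.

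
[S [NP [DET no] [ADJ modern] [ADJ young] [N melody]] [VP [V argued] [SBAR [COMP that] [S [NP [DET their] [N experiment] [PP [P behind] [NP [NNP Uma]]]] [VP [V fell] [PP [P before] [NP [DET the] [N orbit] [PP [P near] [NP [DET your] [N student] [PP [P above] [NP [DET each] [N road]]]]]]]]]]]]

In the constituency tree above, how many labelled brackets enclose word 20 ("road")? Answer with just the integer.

Path from the root down to the word: S → VP → SBAR → S → VP → PP → NP → PP → NP → PP → NP → N. That is 12 enclosing brackets.

12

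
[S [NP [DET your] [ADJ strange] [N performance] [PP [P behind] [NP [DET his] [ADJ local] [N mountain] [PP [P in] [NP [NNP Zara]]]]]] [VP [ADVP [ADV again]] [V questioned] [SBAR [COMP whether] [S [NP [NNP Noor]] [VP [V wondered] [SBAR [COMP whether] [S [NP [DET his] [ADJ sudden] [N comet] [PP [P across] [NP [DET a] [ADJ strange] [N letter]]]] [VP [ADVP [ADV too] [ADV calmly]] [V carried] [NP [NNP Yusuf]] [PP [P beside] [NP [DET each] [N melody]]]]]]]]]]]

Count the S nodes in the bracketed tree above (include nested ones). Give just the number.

Scanning left to right, an opening `[S` appears at word positions 1, 13, 16 — 3 in total.

3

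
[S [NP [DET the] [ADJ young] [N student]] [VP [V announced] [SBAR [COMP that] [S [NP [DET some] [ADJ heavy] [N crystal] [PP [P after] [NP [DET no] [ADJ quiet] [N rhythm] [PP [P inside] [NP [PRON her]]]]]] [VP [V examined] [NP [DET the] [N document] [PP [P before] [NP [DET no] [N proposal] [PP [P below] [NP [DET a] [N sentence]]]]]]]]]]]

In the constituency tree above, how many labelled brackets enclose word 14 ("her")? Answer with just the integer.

10

Counting open brackets not yet closed at "her": [S [VP [SBAR [S [NP [PP [NP [PP [NP [PRON = 10.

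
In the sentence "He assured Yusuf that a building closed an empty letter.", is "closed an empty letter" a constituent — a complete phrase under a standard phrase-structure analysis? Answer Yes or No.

Yes

"closed an empty letter" is exactly the verb phrase [VP closed an empty letter], a complete constituent.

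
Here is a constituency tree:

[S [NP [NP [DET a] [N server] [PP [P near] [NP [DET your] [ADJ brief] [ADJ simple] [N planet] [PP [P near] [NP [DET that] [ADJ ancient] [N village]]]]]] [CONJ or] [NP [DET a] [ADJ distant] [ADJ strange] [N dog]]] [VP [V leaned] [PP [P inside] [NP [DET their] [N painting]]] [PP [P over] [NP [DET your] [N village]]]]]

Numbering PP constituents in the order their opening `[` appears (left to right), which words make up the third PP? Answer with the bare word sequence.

inside their painting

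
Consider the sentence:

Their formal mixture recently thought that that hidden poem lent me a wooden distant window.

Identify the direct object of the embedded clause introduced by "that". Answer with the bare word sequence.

a wooden distant window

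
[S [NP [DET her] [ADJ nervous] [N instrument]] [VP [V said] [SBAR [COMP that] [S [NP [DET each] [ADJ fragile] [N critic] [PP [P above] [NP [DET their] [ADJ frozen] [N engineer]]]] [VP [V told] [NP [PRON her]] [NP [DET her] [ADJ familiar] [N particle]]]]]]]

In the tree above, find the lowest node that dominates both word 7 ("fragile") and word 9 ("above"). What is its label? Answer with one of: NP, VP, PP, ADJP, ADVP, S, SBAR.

Both words fall inside [NP each fragile critic above their frozen engineer] (words 6–12), and no smaller constituent contains them both. Label: NP.

NP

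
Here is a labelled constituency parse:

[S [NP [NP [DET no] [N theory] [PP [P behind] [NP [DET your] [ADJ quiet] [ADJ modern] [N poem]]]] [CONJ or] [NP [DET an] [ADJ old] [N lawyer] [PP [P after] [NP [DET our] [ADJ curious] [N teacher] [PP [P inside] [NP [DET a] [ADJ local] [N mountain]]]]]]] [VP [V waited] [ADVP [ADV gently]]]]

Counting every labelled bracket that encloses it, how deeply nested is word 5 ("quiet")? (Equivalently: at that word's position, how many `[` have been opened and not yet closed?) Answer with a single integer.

6

The word sits inside ADJ, which is inside NP, inside PP, inside NP, inside NP, inside S — 6 brackets in all.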